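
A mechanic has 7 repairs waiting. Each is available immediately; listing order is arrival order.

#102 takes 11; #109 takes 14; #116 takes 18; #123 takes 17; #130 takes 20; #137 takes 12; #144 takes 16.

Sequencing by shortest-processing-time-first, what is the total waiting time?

282

SPT (increasing processing time): #102 #137 #109 #144 #123 #116 #130.
#102: waits 0, runs 0→11
#137: waits 11, runs 11→23
#109: waits 23, runs 23→37
#144: waits 37, runs 37→53
#123: waits 53, runs 53→70
#116: waits 70, runs 70→88
#130: waits 88, runs 88→108
Sum = 0+11+23+37+53+70+88 = 282.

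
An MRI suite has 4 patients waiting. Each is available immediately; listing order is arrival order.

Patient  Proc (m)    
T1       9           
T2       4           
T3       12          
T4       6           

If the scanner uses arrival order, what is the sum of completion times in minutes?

FIFO (arrival order): T1 T2 T3 T4.
T1: 0→9
T2: 9→13
T3: 13→25
T4: 25→31
Sum = 9+13+25+31 = 78.

78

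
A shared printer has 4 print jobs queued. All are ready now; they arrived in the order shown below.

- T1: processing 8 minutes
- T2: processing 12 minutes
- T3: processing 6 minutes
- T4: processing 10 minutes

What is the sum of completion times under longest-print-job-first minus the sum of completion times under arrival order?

LPT (decreasing processing time): T2 T4 T1 T3.
T2: 0→12
T4: 12→22
T1: 22→30
T3: 30→36
Sum = 12+22+30+36 = 100.
FIFO (arrival order): T1 T2 T3 T4.
T1: 0→8
T2: 8→20
T3: 20→26
T4: 26→36
Sum = 8+20+26+36 = 90.
Difference = 100 − 90 = 10.

10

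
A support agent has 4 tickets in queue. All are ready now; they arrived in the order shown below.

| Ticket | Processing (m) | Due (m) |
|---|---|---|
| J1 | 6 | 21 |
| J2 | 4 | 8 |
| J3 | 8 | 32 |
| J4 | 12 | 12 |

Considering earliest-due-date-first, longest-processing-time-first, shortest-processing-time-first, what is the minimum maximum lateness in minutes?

EDD (increasing due date): J2 J4 J1 J3.
J2: 0→4, due 8, lateness -4
J4: 4→16, due 12, lateness 4
J1: 16→22, due 21, lateness 1
J3: 22→30, due 32, lateness -2
Maximum = 4.
LPT (decreasing processing time): J4 J3 J1 J2.
J4: 0→12, due 12, lateness 0
J3: 12→20, due 32, lateness -12
J1: 20→26, due 21, lateness 5
J2: 26→30, due 8, lateness 22
Maximum = 22.
SPT (increasing processing time): J2 J1 J3 J4.
J2: 0→4, due 8, lateness -4
J1: 4→10, due 21, lateness -11
J3: 10→18, due 32, lateness -14
J4: 18→30, due 12, lateness 18
Maximum = 18.
EDD 4, LPT 22, SPT 18 → minimum 4.

4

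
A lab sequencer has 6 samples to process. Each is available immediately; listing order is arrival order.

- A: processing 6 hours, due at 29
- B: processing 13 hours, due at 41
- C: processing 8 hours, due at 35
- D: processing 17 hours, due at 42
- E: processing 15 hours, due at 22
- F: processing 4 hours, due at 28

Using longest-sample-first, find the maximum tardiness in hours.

35

LPT (decreasing processing time): D E B C A F.
D: 0→17, due 42, tardiness 0
E: 17→32, due 22, tardiness 10
B: 32→45, due 41, tardiness 4
C: 45→53, due 35, tardiness 18
A: 53→59, due 29, tardiness 30
F: 59→63, due 28, tardiness 35
Maximum = 35.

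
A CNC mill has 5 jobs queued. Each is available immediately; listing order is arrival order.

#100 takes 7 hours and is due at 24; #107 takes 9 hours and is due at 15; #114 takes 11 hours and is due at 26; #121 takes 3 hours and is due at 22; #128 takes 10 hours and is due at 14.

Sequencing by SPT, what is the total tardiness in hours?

SPT (increasing processing time): #121 #100 #107 #128 #114.
#121: 0→3, due 22, tardiness 0
#100: 3→10, due 24, tardiness 0
#107: 10→19, due 15, tardiness 4
#128: 19→29, due 14, tardiness 15
#114: 29→40, due 26, tardiness 14
Sum = 0+0+4+15+14 = 33.

33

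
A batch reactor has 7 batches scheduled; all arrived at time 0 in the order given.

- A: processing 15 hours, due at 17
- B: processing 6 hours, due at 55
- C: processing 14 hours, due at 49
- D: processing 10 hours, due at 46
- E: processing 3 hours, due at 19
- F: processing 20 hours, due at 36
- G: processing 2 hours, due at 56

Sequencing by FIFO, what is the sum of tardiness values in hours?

FIFO (arrival order): A B C D E F G.
A: 0→15, due 17, tardiness 0
B: 15→21, due 55, tardiness 0
C: 21→35, due 49, tardiness 0
D: 35→45, due 46, tardiness 0
E: 45→48, due 19, tardiness 29
F: 48→68, due 36, tardiness 32
G: 68→70, due 56, tardiness 14
Sum = 0+0+0+0+29+32+14 = 75.

75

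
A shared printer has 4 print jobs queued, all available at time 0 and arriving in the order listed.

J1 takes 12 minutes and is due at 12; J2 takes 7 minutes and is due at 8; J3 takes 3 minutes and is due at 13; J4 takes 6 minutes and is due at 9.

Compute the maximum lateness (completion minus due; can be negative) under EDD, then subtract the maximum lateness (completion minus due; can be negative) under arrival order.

EDD (increasing due date): J2 J4 J1 J3.
J2: 0→7, due 8, lateness -1
J4: 7→13, due 9, lateness 4
J1: 13→25, due 12, lateness 13
J3: 25→28, due 13, lateness 15
Maximum = 15.
FIFO (arrival order): J1 J2 J3 J4.
J1: 0→12, due 12, lateness 0
J2: 12→19, due 8, lateness 11
J3: 19→22, due 13, lateness 9
J4: 22→28, due 9, lateness 19
Maximum = 19.
Difference = 15 − 19 = -4.

-4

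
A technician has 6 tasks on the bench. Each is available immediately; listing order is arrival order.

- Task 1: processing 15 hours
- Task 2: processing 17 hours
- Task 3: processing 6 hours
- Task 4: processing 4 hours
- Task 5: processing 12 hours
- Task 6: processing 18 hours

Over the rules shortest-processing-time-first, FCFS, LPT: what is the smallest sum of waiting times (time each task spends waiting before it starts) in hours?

SPT (increasing processing time): Task 4 Task 3 Task 5 Task 1 Task 2 Task 6.
Task 4: waits 0, runs 0→4
Task 3: waits 4, runs 4→10
Task 5: waits 10, runs 10→22
Task 1: waits 22, runs 22→37
Task 2: waits 37, runs 37→54
Task 6: waits 54, runs 54→72
Sum = 0+4+10+22+37+54 = 127.
FIFO (arrival order): Task 1 Task 2 Task 3 Task 4 Task 5 Task 6.
Task 1: waits 0, runs 0→15
Task 2: waits 15, runs 15→32
Task 3: waits 32, runs 32→38
Task 4: waits 38, runs 38→42
Task 5: waits 42, runs 42→54
Task 6: waits 54, runs 54→72
Sum = 0+15+32+38+42+54 = 181.
LPT (decreasing processing time): Task 6 Task 2 Task 1 Task 5 Task 3 Task 4.
Task 6: waits 0, runs 0→18
Task 2: waits 18, runs 18→35
Task 1: waits 35, runs 35→50
Task 5: waits 50, runs 50→62
Task 3: waits 62, runs 62→68
Task 4: waits 68, runs 68→72
Sum = 0+18+35+50+62+68 = 233.
SPT 127, FIFO 181, LPT 233 → minimum 127.

127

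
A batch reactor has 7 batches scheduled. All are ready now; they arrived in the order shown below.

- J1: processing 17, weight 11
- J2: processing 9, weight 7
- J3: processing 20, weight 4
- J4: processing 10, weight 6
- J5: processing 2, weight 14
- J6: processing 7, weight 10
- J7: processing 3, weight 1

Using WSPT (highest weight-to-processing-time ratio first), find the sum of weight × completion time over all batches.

WSPT (decreasing weight/processing-time ratio): J5 J6 J2 J1 J4 J7 J3.
J5: finishes 2, weight 14, w·C = 28
J6: finishes 9, weight 10, w·C = 90
J2: finishes 18, weight 7, w·C = 126
J1: finishes 35, weight 11, w·C = 385
J4: finishes 45, weight 6, w·C = 270
J7: finishes 48, weight 1, w·C = 48
J3: finishes 68, weight 4, w·C = 272
Sum = 28+90+126+385+270+48+272 = 1219.

1219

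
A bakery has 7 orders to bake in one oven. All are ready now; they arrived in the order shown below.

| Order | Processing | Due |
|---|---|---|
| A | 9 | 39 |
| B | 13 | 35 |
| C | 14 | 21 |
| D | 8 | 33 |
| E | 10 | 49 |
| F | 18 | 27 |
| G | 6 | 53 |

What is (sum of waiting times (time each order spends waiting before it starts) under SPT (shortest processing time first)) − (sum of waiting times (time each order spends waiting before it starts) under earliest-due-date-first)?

-91

SPT (increasing processing time): G D A E B C F.
G: waits 0, runs 0→6
D: waits 6, runs 6→14
A: waits 14, runs 14→23
E: waits 23, runs 23→33
B: waits 33, runs 33→46
C: waits 46, runs 46→60
F: waits 60, runs 60→78
Sum = 0+6+14+23+33+46+60 = 182.
EDD (increasing due date): C F D B A E G.
C: waits 0, runs 0→14
F: waits 14, runs 14→32
D: waits 32, runs 32→40
B: waits 40, runs 40→53
A: waits 53, runs 53→62
E: waits 62, runs 62→72
G: waits 72, runs 72→78
Sum = 0+14+32+40+53+62+72 = 273.
Difference = 182 − 273 = -91.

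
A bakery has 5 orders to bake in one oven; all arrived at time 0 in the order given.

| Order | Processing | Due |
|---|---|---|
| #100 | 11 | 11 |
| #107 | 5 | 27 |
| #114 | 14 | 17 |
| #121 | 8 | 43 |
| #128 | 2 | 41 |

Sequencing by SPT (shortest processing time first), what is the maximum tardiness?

SPT (increasing processing time): #128 #107 #121 #100 #114.
#128: 0→2, due 41, tardiness 0
#107: 2→7, due 27, tardiness 0
#121: 7→15, due 43, tardiness 0
#100: 15→26, due 11, tardiness 15
#114: 26→40, due 17, tardiness 23
Maximum = 23.

23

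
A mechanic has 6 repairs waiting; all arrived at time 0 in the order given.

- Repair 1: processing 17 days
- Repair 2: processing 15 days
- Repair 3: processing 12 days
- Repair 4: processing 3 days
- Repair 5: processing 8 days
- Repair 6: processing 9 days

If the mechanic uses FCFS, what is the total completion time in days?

259

FIFO (arrival order): Repair 1 Repair 2 Repair 3 Repair 4 Repair 5 Repair 6.
Repair 1: 0→17
Repair 2: 17→32
Repair 3: 32→44
Repair 4: 44→47
Repair 5: 47→55
Repair 6: 55→64
Sum = 17+32+44+47+55+64 = 259.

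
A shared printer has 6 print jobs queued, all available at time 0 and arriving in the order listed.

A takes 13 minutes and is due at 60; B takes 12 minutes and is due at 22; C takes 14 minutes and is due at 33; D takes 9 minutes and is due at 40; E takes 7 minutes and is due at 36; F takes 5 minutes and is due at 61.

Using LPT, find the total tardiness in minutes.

44

LPT (decreasing processing time): C A B D E F.
C: 0→14, due 33, tardiness 0
A: 14→27, due 60, tardiness 0
B: 27→39, due 22, tardiness 17
D: 39→48, due 40, tardiness 8
E: 48→55, due 36, tardiness 19
F: 55→60, due 61, tardiness 0
Sum = 0+0+17+8+19+0 = 44.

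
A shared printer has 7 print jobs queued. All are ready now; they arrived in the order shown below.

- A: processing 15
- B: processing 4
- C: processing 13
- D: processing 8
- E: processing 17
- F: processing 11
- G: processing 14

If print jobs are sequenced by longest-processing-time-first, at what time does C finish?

59

LPT (decreasing processing time): E A G C F D B.
E: 0→17
A: 17→32
G: 32→46
C: 46→59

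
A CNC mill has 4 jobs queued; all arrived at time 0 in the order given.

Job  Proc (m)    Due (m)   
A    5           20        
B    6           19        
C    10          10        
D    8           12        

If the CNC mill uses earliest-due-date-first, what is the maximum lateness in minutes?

9

EDD (increasing due date): C D B A.
C: 0→10, due 10, lateness 0
D: 10→18, due 12, lateness 6
B: 18→24, due 19, lateness 5
A: 24→29, due 20, lateness 9
Maximum = 9.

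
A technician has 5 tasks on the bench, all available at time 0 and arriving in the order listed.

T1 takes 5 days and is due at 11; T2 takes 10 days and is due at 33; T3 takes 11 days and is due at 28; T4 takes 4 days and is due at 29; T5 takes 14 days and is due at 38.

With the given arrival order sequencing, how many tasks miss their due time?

FIFO (arrival order): T1 T2 T3 T4 T5.
T1: 0→5, due 11, tardiness 0
T2: 5→15, due 33, tardiness 0
T3: 15→26, due 28, tardiness 0
T4: 26→30, due 29, tardiness 1
T5: 30→44, due 38, tardiness 6
Late tasks: 2.

2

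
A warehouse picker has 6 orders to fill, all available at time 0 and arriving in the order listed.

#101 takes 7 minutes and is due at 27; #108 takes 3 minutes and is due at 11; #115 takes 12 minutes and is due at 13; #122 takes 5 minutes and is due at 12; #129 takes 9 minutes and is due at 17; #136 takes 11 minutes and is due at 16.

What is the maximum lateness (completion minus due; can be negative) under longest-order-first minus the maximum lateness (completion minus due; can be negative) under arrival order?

5

LPT (decreasing processing time): #115 #136 #129 #101 #122 #108.
#115: 0→12, due 13, lateness -1
#136: 12→23, due 16, lateness 7
#129: 23→32, due 17, lateness 15
#101: 32→39, due 27, lateness 12
#122: 39→44, due 12, lateness 32
#108: 44→47, due 11, lateness 36
Maximum = 36.
FIFO (arrival order): #101 #108 #115 #122 #129 #136.
#101: 0→7, due 27, lateness -20
#108: 7→10, due 11, lateness -1
#115: 10→22, due 13, lateness 9
#122: 22→27, due 12, lateness 15
#129: 27→36, due 17, lateness 19
#136: 36→47, due 16, lateness 31
Maximum = 31.
Difference = 36 − 31 = 5.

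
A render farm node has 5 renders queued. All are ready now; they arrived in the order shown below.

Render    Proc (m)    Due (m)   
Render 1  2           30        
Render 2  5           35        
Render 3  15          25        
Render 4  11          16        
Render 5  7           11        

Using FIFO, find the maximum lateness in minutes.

FIFO (arrival order): Render 1 Render 2 Render 3 Render 4 Render 5.
Render 1: 0→2, due 30, lateness -28
Render 2: 2→7, due 35, lateness -28
Render 3: 7→22, due 25, lateness -3
Render 4: 22→33, due 16, lateness 17
Render 5: 33→40, due 11, lateness 29
Maximum = 29.

29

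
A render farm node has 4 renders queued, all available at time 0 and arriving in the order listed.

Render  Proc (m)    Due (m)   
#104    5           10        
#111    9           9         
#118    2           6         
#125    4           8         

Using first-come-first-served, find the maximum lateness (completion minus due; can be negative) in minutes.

FIFO (arrival order): #104 #111 #118 #125.
#104: 0→5, due 10, lateness -5
#111: 5→14, due 9, lateness 5
#118: 14→16, due 6, lateness 10
#125: 16→20, due 8, lateness 12
Maximum = 12.

12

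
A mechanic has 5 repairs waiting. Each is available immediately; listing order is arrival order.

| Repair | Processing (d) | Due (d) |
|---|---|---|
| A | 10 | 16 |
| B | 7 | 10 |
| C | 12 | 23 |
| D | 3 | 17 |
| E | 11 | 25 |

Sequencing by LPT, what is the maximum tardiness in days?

LPT (decreasing processing time): C E A B D.
C: 0→12, due 23, tardiness 0
E: 12→23, due 25, tardiness 0
A: 23→33, due 16, tardiness 17
B: 33→40, due 10, tardiness 30
D: 40→43, due 17, tardiness 26
Maximum = 30.

30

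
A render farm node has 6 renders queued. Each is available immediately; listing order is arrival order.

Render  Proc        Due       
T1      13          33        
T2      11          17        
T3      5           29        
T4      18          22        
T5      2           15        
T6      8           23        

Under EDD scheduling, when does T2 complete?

13

EDD (increasing due date): T5 T2 T4 T6 T3 T1.
T5: 0→2
T2: 2→13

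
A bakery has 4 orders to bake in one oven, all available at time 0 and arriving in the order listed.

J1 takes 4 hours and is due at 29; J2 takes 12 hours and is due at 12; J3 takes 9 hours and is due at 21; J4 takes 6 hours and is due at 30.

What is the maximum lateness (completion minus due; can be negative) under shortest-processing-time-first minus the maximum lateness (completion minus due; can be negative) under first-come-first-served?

SPT (increasing processing time): J1 J4 J3 J2.
J1: 0→4, due 29, lateness -25
J4: 4→10, due 30, lateness -20
J3: 10→19, due 21, lateness -2
J2: 19→31, due 12, lateness 19
Maximum = 19.
FIFO (arrival order): J1 J2 J3 J4.
J1: 0→4, due 29, lateness -25
J2: 4→16, due 12, lateness 4
J3: 16→25, due 21, lateness 4
J4: 25→31, due 30, lateness 1
Maximum = 4.
Difference = 19 − 4 = 15.

15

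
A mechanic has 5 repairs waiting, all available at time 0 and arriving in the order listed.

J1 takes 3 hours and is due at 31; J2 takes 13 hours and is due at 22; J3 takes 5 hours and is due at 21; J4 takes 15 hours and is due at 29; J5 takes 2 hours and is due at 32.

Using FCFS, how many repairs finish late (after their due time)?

FIFO (arrival order): J1 J2 J3 J4 J5.
J1: 0→3, due 31, tardiness 0
J2: 3→16, due 22, tardiness 0
J3: 16→21, due 21, tardiness 0
J4: 21→36, due 29, tardiness 7
J5: 36→38, due 32, tardiness 6
Late repairs: 2.

2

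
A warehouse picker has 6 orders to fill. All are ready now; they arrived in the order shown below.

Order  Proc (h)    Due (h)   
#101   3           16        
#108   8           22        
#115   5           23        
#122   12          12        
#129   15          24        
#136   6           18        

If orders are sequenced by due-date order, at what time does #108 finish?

EDD (increasing due date): #122 #101 #136 #108 #115 #129.
#122: 0→12
#101: 12→15
#136: 15→21
#108: 21→29

29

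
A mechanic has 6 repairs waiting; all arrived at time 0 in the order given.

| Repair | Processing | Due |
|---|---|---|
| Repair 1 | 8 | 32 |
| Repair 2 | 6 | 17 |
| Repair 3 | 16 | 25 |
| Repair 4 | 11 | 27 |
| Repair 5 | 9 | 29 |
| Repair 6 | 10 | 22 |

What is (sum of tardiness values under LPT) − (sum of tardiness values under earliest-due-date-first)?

LPT (decreasing processing time): Repair 3 Repair 4 Repair 6 Repair 5 Repair 1 Repair 2.
Repair 3: 0→16, due 25, tardiness 0
Repair 4: 16→27, due 27, tardiness 0
Repair 6: 27→37, due 22, tardiness 15
Repair 5: 37→46, due 29, tardiness 17
Repair 1: 46→54, due 32, tardiness 22
Repair 2: 54→60, due 17, tardiness 43
Sum = 0+0+15+17+22+43 = 97.
EDD (increasing due date): Repair 2 Repair 6 Repair 3 Repair 4 Repair 5 Repair 1.
Repair 2: 0→6, due 17, tardiness 0
Repair 6: 6→16, due 22, tardiness 0
Repair 3: 16→32, due 25, tardiness 7
Repair 4: 32→43, due 27, tardiness 16
Repair 5: 43→52, due 29, tardiness 23
Repair 1: 52→60, due 32, tardiness 28
Sum = 0+0+7+16+23+28 = 74.
Difference = 97 − 74 = 23.

23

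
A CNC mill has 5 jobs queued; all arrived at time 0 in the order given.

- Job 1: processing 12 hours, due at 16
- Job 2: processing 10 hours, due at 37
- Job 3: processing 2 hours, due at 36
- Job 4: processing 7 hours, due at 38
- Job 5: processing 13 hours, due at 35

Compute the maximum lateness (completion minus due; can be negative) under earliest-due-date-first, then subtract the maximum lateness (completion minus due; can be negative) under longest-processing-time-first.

-3

EDD (increasing due date): Job 1 Job 5 Job 3 Job 2 Job 4.
Job 1: 0→12, due 16, lateness -4
Job 5: 12→25, due 35, lateness -10
Job 3: 25→27, due 36, lateness -9
Job 2: 27→37, due 37, lateness 0
Job 4: 37→44, due 38, lateness 6
Maximum = 6.
LPT (decreasing processing time): Job 5 Job 1 Job 2 Job 4 Job 3.
Job 5: 0→13, due 35, lateness -22
Job 1: 13→25, due 16, lateness 9
Job 2: 25→35, due 37, lateness -2
Job 4: 35→42, due 38, lateness 4
Job 3: 42→44, due 36, lateness 8
Maximum = 9.
Difference = 6 − 9 = -3.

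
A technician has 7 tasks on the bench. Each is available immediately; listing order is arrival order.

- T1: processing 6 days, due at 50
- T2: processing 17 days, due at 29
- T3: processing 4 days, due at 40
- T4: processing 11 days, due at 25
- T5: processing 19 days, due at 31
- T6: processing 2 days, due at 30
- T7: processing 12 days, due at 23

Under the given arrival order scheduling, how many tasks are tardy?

4

FIFO (arrival order): T1 T2 T3 T4 T5 T6 T7.
T1: 0→6, due 50, tardiness 0
T2: 6→23, due 29, tardiness 0
T3: 23→27, due 40, tardiness 0
T4: 27→38, due 25, tardiness 13
T5: 38→57, due 31, tardiness 26
T6: 57→59, due 30, tardiness 29
T7: 59→71, due 23, tardiness 48
Late tasks: 4.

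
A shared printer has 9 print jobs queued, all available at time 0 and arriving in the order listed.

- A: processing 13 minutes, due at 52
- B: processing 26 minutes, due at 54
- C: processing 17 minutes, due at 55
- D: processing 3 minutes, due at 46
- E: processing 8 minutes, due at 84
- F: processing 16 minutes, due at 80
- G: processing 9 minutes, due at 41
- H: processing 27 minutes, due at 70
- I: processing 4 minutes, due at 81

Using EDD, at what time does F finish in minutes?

111

EDD (increasing due date): G D A B C H F I E.
G: 0→9
D: 9→12
A: 12→25
B: 25→51
C: 51→68
H: 68→95
F: 95→111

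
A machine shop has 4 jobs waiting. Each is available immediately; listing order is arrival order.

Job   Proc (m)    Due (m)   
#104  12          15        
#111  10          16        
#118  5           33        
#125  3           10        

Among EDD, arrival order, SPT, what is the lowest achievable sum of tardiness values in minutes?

EDD (increasing due date): #125 #104 #111 #118.
#125: 0→3, due 10, tardiness 0
#104: 3→15, due 15, tardiness 0
#111: 15→25, due 16, tardiness 9
#118: 25→30, due 33, tardiness 0
Sum = 0+0+9+0 = 9.
FIFO (arrival order): #104 #111 #118 #125.
#104: 0→12, due 15, tardiness 0
#111: 12→22, due 16, tardiness 6
#118: 22→27, due 33, tardiness 0
#125: 27→30, due 10, tardiness 20
Sum = 0+6+0+20 = 26.
SPT (increasing processing time): #125 #118 #111 #104.
#125: 0→3, due 10, tardiness 0
#118: 3→8, due 33, tardiness 0
#111: 8→18, due 16, tardiness 2
#104: 18→30, due 15, tardiness 15
Sum = 0+0+2+15 = 17.
EDD 9, FIFO 26, SPT 17 → minimum 9.

9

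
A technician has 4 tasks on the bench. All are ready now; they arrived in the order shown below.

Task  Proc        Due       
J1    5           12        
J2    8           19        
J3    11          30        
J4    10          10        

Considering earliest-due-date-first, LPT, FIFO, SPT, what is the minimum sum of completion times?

EDD (increasing due date): J4 J1 J2 J3.
J4: 0→10
J1: 10→15
J2: 15→23
J3: 23→34
Sum = 10+15+23+34 = 82.
LPT (decreasing processing time): J3 J4 J2 J1.
J3: 0→11
J4: 11→21
J2: 21→29
J1: 29→34
Sum = 11+21+29+34 = 95.
FIFO (arrival order): J1 J2 J3 J4.
J1: 0→5
J2: 5→13
J3: 13→24
J4: 24→34
Sum = 5+13+24+34 = 76.
SPT (increasing processing time): J1 J2 J4 J3.
J1: 0→5
J2: 5→13
J4: 13→23
J3: 23→34
Sum = 5+13+23+34 = 75.
EDD 82, LPT 95, FIFO 76, SPT 75 → minimum 75.

75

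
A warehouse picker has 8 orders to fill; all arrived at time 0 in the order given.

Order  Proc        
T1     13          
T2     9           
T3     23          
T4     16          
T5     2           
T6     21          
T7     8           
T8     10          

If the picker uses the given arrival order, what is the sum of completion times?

FIFO (arrival order): T1 T2 T3 T4 T5 T6 T7 T8.
T1: 0→13
T2: 13→22
T3: 22→45
T4: 45→61
T5: 61→63
T6: 63→84
T7: 84→92
T8: 92→102
Sum = 13+22+45+61+63+84+92+102 = 482.

482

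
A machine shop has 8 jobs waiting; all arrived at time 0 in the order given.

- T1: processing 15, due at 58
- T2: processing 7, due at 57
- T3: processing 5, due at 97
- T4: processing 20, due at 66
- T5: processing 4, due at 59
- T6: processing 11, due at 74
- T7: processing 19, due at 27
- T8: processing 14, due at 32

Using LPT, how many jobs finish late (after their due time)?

LPT (decreasing processing time): T4 T7 T1 T8 T6 T2 T3 T5.
T4: 0→20, due 66, tardiness 0
T7: 20→39, due 27, tardiness 12
T1: 39→54, due 58, tardiness 0
T8: 54→68, due 32, tardiness 36
T6: 68→79, due 74, tardiness 5
T2: 79→86, due 57, tardiness 29
T3: 86→91, due 97, tardiness 0
T5: 91→95, due 59, tardiness 36
Late jobs: 5.

5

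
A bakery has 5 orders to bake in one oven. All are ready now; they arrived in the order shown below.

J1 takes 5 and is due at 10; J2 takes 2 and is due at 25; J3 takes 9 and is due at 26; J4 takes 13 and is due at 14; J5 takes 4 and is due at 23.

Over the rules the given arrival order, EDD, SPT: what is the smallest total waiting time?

FIFO (arrival order): J1 J2 J3 J4 J5.
J1: waits 0, runs 0→5
J2: waits 5, runs 5→7
J3: waits 7, runs 7→16
J4: waits 16, runs 16→29
J5: waits 29, runs 29→33
Sum = 0+5+7+16+29 = 57.
EDD (increasing due date): J1 J4 J5 J2 J3.
J1: waits 0, runs 0→5
J4: waits 5, runs 5→18
J5: waits 18, runs 18→22
J2: waits 22, runs 22→24
J3: waits 24, runs 24→33
Sum = 0+5+18+22+24 = 69.
SPT (increasing processing time): J2 J5 J1 J3 J4.
J2: waits 0, runs 0→2
J5: waits 2, runs 2→6
J1: waits 6, runs 6→11
J3: waits 11, runs 11→20
J4: waits 20, runs 20→33
Sum = 0+2+6+11+20 = 39.
FIFO 57, EDD 69, SPT 39 → minimum 39.

39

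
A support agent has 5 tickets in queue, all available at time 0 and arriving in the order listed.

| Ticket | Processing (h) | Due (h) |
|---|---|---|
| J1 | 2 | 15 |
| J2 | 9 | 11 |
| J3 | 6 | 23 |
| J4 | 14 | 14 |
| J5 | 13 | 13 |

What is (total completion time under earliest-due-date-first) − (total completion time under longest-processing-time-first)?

EDD (increasing due date): J2 J5 J4 J1 J3.
J2: 0→9
J5: 9→22
J4: 22→36
J1: 36→38
J3: 38→44
Sum = 9+22+36+38+44 = 149.
LPT (decreasing processing time): J4 J5 J2 J3 J1.
J4: 0→14
J5: 14→27
J2: 27→36
J3: 36→42
J1: 42→44
Sum = 14+27+36+42+44 = 163.
Difference = 149 − 163 = -14.

-14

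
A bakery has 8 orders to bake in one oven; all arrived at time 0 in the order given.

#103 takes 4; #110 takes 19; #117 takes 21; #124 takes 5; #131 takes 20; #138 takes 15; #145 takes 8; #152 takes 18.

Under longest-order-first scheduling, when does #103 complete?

LPT (decreasing processing time): #117 #131 #110 #152 #138 #145 #124 #103.
#117: 0→21
#131: 21→41
#110: 41→60
#152: 60→78
#138: 78→93
#145: 93→101
#124: 101→106
#103: 106→110

110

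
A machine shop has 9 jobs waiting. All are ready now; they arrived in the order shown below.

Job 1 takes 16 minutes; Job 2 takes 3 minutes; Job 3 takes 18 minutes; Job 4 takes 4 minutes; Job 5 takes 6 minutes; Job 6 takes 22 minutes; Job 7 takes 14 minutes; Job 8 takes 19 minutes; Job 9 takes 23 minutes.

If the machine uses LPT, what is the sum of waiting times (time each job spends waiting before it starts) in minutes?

664

LPT (decreasing processing time): Job 9 Job 6 Job 8 Job 3 Job 1 Job 7 Job 5 Job 4 Job 2.
Job 9: waits 0, runs 0→23
Job 6: waits 23, runs 23→45
Job 8: waits 45, runs 45→64
Job 3: waits 64, runs 64→82
Job 1: waits 82, runs 82→98
Job 7: waits 98, runs 98→112
Job 5: waits 112, runs 112→118
Job 4: waits 118, runs 118→122
Job 2: waits 122, runs 122→125
Sum = 0+23+45+64+82+98+112+118+122 = 664.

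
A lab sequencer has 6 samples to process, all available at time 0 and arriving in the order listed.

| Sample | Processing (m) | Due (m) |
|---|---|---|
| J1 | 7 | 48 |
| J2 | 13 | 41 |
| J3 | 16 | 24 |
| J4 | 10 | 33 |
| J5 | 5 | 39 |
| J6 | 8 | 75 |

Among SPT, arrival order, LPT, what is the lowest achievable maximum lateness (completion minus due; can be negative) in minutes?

13

SPT (increasing processing time): J5 J1 J6 J4 J2 J3.
J5: 0→5, due 39, lateness -34
J1: 5→12, due 48, lateness -36
J6: 12→20, due 75, lateness -55
J4: 20→30, due 33, lateness -3
J2: 30→43, due 41, lateness 2
J3: 43→59, due 24, lateness 35
Maximum = 35.
FIFO (arrival order): J1 J2 J3 J4 J5 J6.
J1: 0→7, due 48, lateness -41
J2: 7→20, due 41, lateness -21
J3: 20→36, due 24, lateness 12
J4: 36→46, due 33, lateness 13
J5: 46→51, due 39, lateness 12
J6: 51→59, due 75, lateness -16
Maximum = 13.
LPT (decreasing processing time): J3 J2 J4 J6 J1 J5.
J3: 0→16, due 24, lateness -8
J2: 16→29, due 41, lateness -12
J4: 29→39, due 33, lateness 6
J6: 39→47, due 75, lateness -28
J1: 47→54, due 48, lateness 6
J5: 54→59, due 39, lateness 20
Maximum = 20.
SPT 35, FIFO 13, LPT 20 → minimum 13.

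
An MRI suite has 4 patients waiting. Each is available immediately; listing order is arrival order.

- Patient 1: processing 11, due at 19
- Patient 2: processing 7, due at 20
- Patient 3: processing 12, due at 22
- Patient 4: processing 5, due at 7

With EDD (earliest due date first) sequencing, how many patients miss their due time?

2

EDD (increasing due date): Patient 4 Patient 1 Patient 2 Patient 3.
Patient 4: 0→5, due 7, tardiness 0
Patient 1: 5→16, due 19, tardiness 0
Patient 2: 16→23, due 20, tardiness 3
Patient 3: 23→35, due 22, tardiness 13
Late patients: 2.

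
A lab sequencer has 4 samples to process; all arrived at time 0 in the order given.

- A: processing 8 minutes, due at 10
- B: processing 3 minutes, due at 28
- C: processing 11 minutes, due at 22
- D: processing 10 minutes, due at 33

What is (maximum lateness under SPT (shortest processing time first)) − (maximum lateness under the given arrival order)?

10

SPT (increasing processing time): B A D C.
B: 0→3, due 28, lateness -25
A: 3→11, due 10, lateness 1
D: 11→21, due 33, lateness -12
C: 21→32, due 22, lateness 10
Maximum = 10.
FIFO (arrival order): A B C D.
A: 0→8, due 10, lateness -2
B: 8→11, due 28, lateness -17
C: 11→22, due 22, lateness 0
D: 22→32, due 33, lateness -1
Maximum = 0.
Difference = 10 − 0 = 10.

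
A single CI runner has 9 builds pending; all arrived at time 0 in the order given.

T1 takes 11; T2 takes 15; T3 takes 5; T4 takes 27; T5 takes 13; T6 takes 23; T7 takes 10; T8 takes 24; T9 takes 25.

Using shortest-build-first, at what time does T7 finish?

15

SPT (increasing processing time): T3 T7 T1 T5 T2 T6 T8 T9 T4.
T3: 0→5
T7: 5→15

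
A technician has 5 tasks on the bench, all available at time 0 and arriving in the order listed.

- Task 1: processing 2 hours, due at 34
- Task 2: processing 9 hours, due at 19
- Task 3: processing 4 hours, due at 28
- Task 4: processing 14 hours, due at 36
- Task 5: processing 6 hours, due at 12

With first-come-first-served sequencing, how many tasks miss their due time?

FIFO (arrival order): Task 1 Task 2 Task 3 Task 4 Task 5.
Task 1: 0→2, due 34, tardiness 0
Task 2: 2→11, due 19, tardiness 0
Task 3: 11→15, due 28, tardiness 0
Task 4: 15→29, due 36, tardiness 0
Task 5: 29→35, due 12, tardiness 23
Late tasks: 1.

1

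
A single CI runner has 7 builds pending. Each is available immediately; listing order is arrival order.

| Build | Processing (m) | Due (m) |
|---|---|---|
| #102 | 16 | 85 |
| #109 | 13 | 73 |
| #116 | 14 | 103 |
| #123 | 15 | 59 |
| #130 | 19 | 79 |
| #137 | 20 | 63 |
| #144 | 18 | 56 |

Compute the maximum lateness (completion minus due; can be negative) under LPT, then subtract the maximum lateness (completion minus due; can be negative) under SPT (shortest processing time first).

-10

LPT (decreasing processing time): #137 #130 #144 #102 #123 #116 #109.
#137: 0→20, due 63, lateness -43
#130: 20→39, due 79, lateness -40
#144: 39→57, due 56, lateness 1
#102: 57→73, due 85, lateness -12
#123: 73→88, due 59, lateness 29
#116: 88→102, due 103, lateness -1
#109: 102→115, due 73, lateness 42
Maximum = 42.
SPT (increasing processing time): #109 #116 #123 #102 #144 #130 #137.
#109: 0→13, due 73, lateness -60
#116: 13→27, due 103, lateness -76
#123: 27→42, due 59, lateness -17
#102: 42→58, due 85, lateness -27
#144: 58→76, due 56, lateness 20
#130: 76→95, due 79, lateness 16
#137: 95→115, due 63, lateness 52
Maximum = 52.
Difference = 42 − 52 = -10.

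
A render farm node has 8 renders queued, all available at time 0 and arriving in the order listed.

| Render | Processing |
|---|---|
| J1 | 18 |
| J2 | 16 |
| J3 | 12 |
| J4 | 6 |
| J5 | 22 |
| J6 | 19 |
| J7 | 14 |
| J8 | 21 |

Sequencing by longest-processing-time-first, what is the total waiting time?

LPT (decreasing processing time): J5 J8 J6 J1 J2 J7 J3 J4.
J5: waits 0, runs 0→22
J8: waits 22, runs 22→43
J6: waits 43, runs 43→62
J1: waits 62, runs 62→80
J2: waits 80, runs 80→96
J7: waits 96, runs 96→110
J3: waits 110, runs 110→122
J4: waits 122, runs 122→128
Sum = 0+22+43+62+80+96+110+122 = 535.

535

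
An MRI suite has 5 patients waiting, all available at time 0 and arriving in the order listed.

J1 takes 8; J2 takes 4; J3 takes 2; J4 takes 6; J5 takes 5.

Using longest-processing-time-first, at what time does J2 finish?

LPT (decreasing processing time): J1 J4 J5 J2 J3.
J1: 0→8
J4: 8→14
J5: 14→19
J2: 19→23

23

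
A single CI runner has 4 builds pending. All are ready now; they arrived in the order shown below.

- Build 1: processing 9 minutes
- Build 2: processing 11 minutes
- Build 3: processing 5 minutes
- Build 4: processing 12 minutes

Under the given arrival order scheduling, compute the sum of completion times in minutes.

91

FIFO (arrival order): Build 1 Build 2 Build 3 Build 4.
Build 1: 0→9
Build 2: 9→20
Build 3: 20→25
Build 4: 25→37
Sum = 9+20+25+37 = 91.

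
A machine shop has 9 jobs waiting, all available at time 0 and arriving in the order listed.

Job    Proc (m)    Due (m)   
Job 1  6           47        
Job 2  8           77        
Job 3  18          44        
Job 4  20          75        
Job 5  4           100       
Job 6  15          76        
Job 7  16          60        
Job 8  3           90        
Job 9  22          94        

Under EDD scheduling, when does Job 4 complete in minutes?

60

EDD (increasing due date): Job 3 Job 1 Job 7 Job 4 Job 6 Job 2 Job 8 Job 9 Job 5.
Job 3: 0→18
Job 1: 18→24
Job 7: 24→40
Job 4: 40→60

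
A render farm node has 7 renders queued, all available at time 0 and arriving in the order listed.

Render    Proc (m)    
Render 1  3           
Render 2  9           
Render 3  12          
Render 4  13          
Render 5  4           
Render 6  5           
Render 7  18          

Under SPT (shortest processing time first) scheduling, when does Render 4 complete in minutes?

SPT (increasing processing time): Render 1 Render 5 Render 6 Render 2 Render 3 Render 4 Render 7.
Render 1: 0→3
Render 5: 3→7
Render 6: 7→12
Render 2: 12→21
Render 3: 21→33
Render 4: 33→46

46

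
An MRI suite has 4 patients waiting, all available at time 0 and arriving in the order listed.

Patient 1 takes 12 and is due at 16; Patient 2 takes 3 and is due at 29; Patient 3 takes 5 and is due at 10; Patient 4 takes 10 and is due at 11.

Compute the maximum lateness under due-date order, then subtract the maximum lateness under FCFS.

-8

EDD (increasing due date): Patient 3 Patient 4 Patient 1 Patient 2.
Patient 3: 0→5, due 10, lateness -5
Patient 4: 5→15, due 11, lateness 4
Patient 1: 15→27, due 16, lateness 11
Patient 2: 27→30, due 29, lateness 1
Maximum = 11.
FIFO (arrival order): Patient 1 Patient 2 Patient 3 Patient 4.
Patient 1: 0→12, due 16, lateness -4
Patient 2: 12→15, due 29, lateness -14
Patient 3: 15→20, due 10, lateness 10
Patient 4: 20→30, due 11, lateness 19
Maximum = 19.
Difference = 11 − 19 = -8.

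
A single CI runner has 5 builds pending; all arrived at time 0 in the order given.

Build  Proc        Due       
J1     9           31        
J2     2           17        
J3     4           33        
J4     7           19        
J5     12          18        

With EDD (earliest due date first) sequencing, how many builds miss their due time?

2

EDD (increasing due date): J2 J5 J4 J1 J3.
J2: 0→2, due 17, tardiness 0
J5: 2→14, due 18, tardiness 0
J4: 14→21, due 19, tardiness 2
J1: 21→30, due 31, tardiness 0
J3: 30→34, due 33, tardiness 1
Late builds: 2.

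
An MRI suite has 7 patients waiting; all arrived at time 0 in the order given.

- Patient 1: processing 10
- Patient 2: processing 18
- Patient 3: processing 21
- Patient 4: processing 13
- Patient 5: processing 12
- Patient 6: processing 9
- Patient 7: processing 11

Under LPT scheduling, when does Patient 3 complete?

LPT (decreasing processing time): Patient 3 Patient 2 Patient 4 Patient 5 Patient 7 Patient 1 Patient 6.
Patient 3: 0→21

21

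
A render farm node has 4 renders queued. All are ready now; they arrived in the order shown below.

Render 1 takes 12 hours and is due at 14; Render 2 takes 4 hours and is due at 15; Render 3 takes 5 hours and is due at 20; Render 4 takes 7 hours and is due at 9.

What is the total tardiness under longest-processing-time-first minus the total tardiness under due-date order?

LPT (decreasing processing time): Render 1 Render 4 Render 3 Render 2.
Render 1: 0→12, due 14, tardiness 0
Render 4: 12→19, due 9, tardiness 10
Render 3: 19→24, due 20, tardiness 4
Render 2: 24→28, due 15, tardiness 13
Sum = 0+10+4+13 = 27.
EDD (increasing due date): Render 4 Render 1 Render 2 Render 3.
Render 4: 0→7, due 9, tardiness 0
Render 1: 7→19, due 14, tardiness 5
Render 2: 19→23, due 15, tardiness 8
Render 3: 23→28, due 20, tardiness 8
Sum = 0+5+8+8 = 21.
Difference = 27 − 21 = 6.

6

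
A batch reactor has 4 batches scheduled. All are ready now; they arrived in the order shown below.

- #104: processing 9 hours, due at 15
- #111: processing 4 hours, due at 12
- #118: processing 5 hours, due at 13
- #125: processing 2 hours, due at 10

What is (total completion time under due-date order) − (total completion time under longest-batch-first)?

EDD (increasing due date): #125 #111 #118 #104.
#125: 0→2
#111: 2→6
#118: 6→11
#104: 11→20
Sum = 2+6+11+20 = 39.
LPT (decreasing processing time): #104 #118 #111 #125.
#104: 0→9
#118: 9→14
#111: 14→18
#125: 18→20
Sum = 9+14+18+20 = 61.
Difference = 39 − 61 = -22.

-22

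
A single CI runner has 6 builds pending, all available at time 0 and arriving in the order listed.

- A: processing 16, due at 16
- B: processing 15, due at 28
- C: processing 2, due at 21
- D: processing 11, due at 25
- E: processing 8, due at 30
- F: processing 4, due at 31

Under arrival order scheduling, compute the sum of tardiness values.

FIFO (arrival order): A B C D E F.
A: 0→16, due 16, tardiness 0
B: 16→31, due 28, tardiness 3
C: 31→33, due 21, tardiness 12
D: 33→44, due 25, tardiness 19
E: 44→52, due 30, tardiness 22
F: 52→56, due 31, tardiness 25
Sum = 0+3+12+19+22+25 = 81.

81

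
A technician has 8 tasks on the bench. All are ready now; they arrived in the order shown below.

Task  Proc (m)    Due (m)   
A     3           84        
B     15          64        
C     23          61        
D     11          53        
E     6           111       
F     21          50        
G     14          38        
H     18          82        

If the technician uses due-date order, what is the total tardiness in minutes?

69

EDD (increasing due date): G F D C B H A E.
G: 0→14, due 38, tardiness 0
F: 14→35, due 50, tardiness 0
D: 35→46, due 53, tardiness 0
C: 46→69, due 61, tardiness 8
B: 69→84, due 64, tardiness 20
H: 84→102, due 82, tardiness 20
A: 102→105, due 84, tardiness 21
E: 105→111, due 111, tardiness 0
Sum = 0+0+0+8+20+20+21+0 = 69.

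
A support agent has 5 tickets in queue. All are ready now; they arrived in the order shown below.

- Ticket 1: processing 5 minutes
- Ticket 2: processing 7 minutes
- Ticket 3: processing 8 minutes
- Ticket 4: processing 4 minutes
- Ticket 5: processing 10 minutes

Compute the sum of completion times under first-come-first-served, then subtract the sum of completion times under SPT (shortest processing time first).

FIFO (arrival order): Ticket 1 Ticket 2 Ticket 3 Ticket 4 Ticket 5.
Ticket 1: 0→5
Ticket 2: 5→12
Ticket 3: 12→20
Ticket 4: 20→24
Ticket 5: 24→34
Sum = 5+12+20+24+34 = 95.
SPT (increasing processing time): Ticket 4 Ticket 1 Ticket 2 Ticket 3 Ticket 5.
Ticket 4: 0→4
Ticket 1: 4→9
Ticket 2: 9→16
Ticket 3: 16→24
Ticket 5: 24→34
Sum = 4+9+16+24+34 = 87.
Difference = 95 − 87 = 8.

8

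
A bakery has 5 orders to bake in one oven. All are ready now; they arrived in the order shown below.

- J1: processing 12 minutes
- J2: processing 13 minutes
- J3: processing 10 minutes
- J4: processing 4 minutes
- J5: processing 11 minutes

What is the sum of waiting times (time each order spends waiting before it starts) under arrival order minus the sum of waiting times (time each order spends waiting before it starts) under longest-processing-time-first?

FIFO (arrival order): J1 J2 J3 J4 J5.
J1: waits 0, runs 0→12
J2: waits 12, runs 12→25
J3: waits 25, runs 25→35
J4: waits 35, runs 35→39
J5: waits 39, runs 39→50
Sum = 0+12+25+35+39 = 111.
LPT (decreasing processing time): J2 J1 J5 J3 J4.
J2: waits 0, runs 0→13
J1: waits 13, runs 13→25
J5: waits 25, runs 25→36
J3: waits 36, runs 36→46
J4: waits 46, runs 46→50
Sum = 0+13+25+36+46 = 120.
Difference = 111 − 120 = -9.

-9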